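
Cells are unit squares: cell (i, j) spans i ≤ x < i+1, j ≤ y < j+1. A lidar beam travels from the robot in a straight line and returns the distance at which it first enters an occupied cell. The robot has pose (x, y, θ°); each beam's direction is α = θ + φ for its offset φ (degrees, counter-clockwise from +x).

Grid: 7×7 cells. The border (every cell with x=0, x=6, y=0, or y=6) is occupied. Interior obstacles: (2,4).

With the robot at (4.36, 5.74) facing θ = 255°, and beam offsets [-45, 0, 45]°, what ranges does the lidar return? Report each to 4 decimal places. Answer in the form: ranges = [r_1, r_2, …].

beam 1: φ=-45°, α=210°
  dir = (cos 210°, sin 210°) = (-0.8660, -0.5000); from cell (4,5)
  next x-line at t=0.4157, next y-line at t=1.4800; Δt_x=1.1547, Δt_y=2.0000
    x: enter (3,5) at t=0.4157
    y: enter (3,4) at t=1.4800
    x: enter (2,4) at t=1.5704 ← occupied
  → r_1 = 1.5704
beam 2: φ=0°, α=255°
  dir = (cos 255°, sin 255°) = (-0.2588, -0.9659); from cell (4,5)
  next x-line at t=1.3909, next y-line at t=0.7661; Δt_x=3.8637, Δt_y=1.0353
    y: enter (4,4) at t=0.7661
    x: enter (3,4) at t=1.3909
    y: enter (3,3) at t=1.8014
    y: enter (3,2) at t=2.8367
    y: enter (3,1) at t=3.8719
    y: enter (3,0) at t=4.9072 ← occupied
  → r_2 = 4.9072
beam 3: φ=45°, α=300°
  dir = (cos 300°, sin 300°) = (0.5000, -0.8660); from cell (4,5)
  next x-line at t=1.2800, next y-line at t=0.8545; Δt_x=2.0000, Δt_y=1.1547
    y: enter (4,4) at t=0.8545
    x: enter (5,4) at t=1.2800
    y: enter (5,3) at t=2.0092
    y: enter (5,2) at t=3.1639
    x: enter (6,2) at t=3.2800 ← occupied
  → r_3 = 3.2800

ranges = [1.5704, 4.9072, 3.2800]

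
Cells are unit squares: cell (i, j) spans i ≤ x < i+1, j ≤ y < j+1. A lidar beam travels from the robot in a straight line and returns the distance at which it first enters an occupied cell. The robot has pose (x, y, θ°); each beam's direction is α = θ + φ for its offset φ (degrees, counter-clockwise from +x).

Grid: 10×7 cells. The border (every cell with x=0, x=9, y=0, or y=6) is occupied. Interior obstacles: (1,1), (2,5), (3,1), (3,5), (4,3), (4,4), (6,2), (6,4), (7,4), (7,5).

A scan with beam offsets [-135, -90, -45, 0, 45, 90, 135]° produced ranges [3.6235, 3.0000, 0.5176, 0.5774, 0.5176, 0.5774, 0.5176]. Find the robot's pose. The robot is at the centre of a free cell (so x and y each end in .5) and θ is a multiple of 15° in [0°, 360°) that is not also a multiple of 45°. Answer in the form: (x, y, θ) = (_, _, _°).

(x, y, θ) = (2.5, 1.5, 210°)

Enumerate (i+0.5, j+0.5, θ) over the 30 free cells and 16 admissible headings. For each, cast all 7 beams and compare to the given ranges.
  (8.5, 5.5, 345°): beam 1 = 0.5774 ≠ 3.6235 ✗
  (6.5, 3.5, 15°): beam 1 = 0.5774 ≠ 3.6235 ✗
  (2.5, 4.5, 60°): beam 1 = 2.5882 ≠ 3.6235 ✗
  (1.5, 2.5, 105°): beam 1 = 1.7321 ≠ 3.6235 ✗
  …
  (2.5, 1.5, 210°): r_1=3.6235, r_2=3.0000, r_3=0.5176, r_4=0.5774, r_5=0.5176, r_6=0.5774, r_7=0.5176 — all match ✓
Unique over the lattice → pose = (2.5, 1.5, 210°).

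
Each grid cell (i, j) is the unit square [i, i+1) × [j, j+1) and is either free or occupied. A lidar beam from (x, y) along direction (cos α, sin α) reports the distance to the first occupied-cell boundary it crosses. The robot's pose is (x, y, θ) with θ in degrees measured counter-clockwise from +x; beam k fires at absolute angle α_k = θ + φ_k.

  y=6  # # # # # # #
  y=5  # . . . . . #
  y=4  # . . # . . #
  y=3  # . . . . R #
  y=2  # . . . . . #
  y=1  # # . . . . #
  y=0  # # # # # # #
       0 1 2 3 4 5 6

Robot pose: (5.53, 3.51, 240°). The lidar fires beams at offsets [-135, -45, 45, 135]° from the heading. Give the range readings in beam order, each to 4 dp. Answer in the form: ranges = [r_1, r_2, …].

ranges = [2.5778, 4.6898, 1.8159, 0.4866]

beam 1: φ=-135°, α=105°
  direction (-0.2588, 0.9659); cell (5,3); t to first gridline: x 2.0478, y 0.5073 (then +3.8637 / +1.0353)
    (5,4) via y @ 0.5073
    (5,5) via y @ 1.5426
    (4,5) via x @ 2.0478
    (4,6) via y @ 2.5778  # hit
  → r_1 = 2.5778
beam 2: φ=-45°, α=195°
  direction (-0.9659, -0.2588); cell (5,3); t to first gridline: x 0.5487, y 1.9705 (then +1.0353 / +3.8637)
    (4,3) via x @ 0.5487
    (3,3) via x @ 1.5840
    (3,2) via y @ 1.9705
    (2,2) via x @ 2.6192
    (1,2) via x @ 3.6545
    (0,2) via x @ 4.6898  # hit
  → r_2 = 4.6898
beam 3: φ=45°, α=285°
  direction (0.2588, -0.9659); cell (5,3); t to first gridline: x 1.8159, y 0.5280 (then +3.8637 / +1.0353)
    (5,2) via y @ 0.5280
    (5,1) via y @ 1.5633
    (6,1) via x @ 1.8159  # hit
  → r_3 = 1.8159
beam 4: φ=135°, α=15°
  direction (0.9659, 0.2588); cell (5,3); t to first gridline: x 0.4866, y 1.8932 (then +1.0353 / +3.8637)
    (6,3) via x @ 0.4866  # hit
  → r_4 = 0.4866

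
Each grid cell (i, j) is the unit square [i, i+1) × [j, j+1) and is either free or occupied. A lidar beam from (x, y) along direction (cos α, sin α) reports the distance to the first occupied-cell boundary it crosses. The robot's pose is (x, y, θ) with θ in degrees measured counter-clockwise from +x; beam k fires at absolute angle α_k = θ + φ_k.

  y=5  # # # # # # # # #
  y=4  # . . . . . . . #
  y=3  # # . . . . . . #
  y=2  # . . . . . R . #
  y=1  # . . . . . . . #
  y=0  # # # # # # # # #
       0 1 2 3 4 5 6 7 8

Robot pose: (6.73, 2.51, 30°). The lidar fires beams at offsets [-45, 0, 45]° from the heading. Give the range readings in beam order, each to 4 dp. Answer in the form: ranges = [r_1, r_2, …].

beam 1: φ=-45°, α=345°
  direction (0.9659, -0.2588); cell (6,2); t to first gridline: x 0.2795, y 1.9705 (then +1.0353 / +3.8637)
    (7,2) via x @ 0.2795
    (8,2) via x @ 1.3148  # hit
  → r_1 = 1.3148
beam 2: φ=0°, α=30°
  direction (0.8660, 0.5000); cell (6,2); t to first gridline: x 0.3118, y 0.9800 (then +1.1547 / +2.0000)
    (7,2) via x @ 0.3118
    (7,3) via y @ 0.9800
    (8,3) via x @ 1.4665  # hit
  → r_2 = 1.4665
beam 3: φ=45°, α=75°
  direction (0.2588, 0.9659); cell (6,2); t to first gridline: x 1.0432, y 0.5073 (then +3.8637 / +1.0353)
    (6,3) via y @ 0.5073
    (7,3) via x @ 1.0432
    (7,4) via y @ 1.5426
    (7,5) via y @ 2.5778  # hit
  → r_3 = 2.5778

ranges = [1.3148, 1.4665, 2.5778]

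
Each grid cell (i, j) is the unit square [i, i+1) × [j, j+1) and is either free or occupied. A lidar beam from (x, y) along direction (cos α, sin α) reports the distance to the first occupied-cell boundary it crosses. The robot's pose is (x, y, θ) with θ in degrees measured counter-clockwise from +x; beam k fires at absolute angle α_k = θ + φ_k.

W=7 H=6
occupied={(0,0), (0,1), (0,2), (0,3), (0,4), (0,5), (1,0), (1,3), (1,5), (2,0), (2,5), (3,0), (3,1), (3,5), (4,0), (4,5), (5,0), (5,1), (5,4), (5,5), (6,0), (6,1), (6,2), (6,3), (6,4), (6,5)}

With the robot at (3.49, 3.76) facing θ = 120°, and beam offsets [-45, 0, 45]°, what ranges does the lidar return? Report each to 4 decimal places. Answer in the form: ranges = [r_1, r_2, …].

ranges = [1.2837, 1.4318, 2.5778]

beam 1: φ=-45°, α=75°
  dir = (cos 75°, sin 75°) = (0.2588, 0.9659); from cell (3,3)
  next x-line at t=1.9705, next y-line at t=0.2485; Δt_x=3.8637, Δt_y=1.0353
    y: enter (3,4) at t=0.2485
    y: enter (3,5) at t=1.2837 ← occupied
  → r_1 = 1.2837
beam 2: φ=0°, α=120°
  dir = (cos 120°, sin 120°) = (-0.5000, 0.8660); from cell (3,3)
  next x-line at t=0.9800, next y-line at t=0.2771; Δt_x=2.0000, Δt_y=1.1547
    y: enter (3,4) at t=0.2771
    x: enter (2,4) at t=0.9800
    y: enter (2,5) at t=1.4318 ← occupied
  → r_2 = 1.4318
beam 3: φ=45°, α=165°
  dir = (cos 165°, sin 165°) = (-0.9659, 0.2588); from cell (3,3)
  next x-line at t=0.5073, next y-line at t=0.9273; Δt_x=1.0353, Δt_y=3.8637
    x: enter (2,3) at t=0.5073
    y: enter (2,4) at t=0.9273
    x: enter (1,4) at t=1.5426
    x: enter (0,4) at t=2.5778 ← occupied
  → r_3 = 2.5778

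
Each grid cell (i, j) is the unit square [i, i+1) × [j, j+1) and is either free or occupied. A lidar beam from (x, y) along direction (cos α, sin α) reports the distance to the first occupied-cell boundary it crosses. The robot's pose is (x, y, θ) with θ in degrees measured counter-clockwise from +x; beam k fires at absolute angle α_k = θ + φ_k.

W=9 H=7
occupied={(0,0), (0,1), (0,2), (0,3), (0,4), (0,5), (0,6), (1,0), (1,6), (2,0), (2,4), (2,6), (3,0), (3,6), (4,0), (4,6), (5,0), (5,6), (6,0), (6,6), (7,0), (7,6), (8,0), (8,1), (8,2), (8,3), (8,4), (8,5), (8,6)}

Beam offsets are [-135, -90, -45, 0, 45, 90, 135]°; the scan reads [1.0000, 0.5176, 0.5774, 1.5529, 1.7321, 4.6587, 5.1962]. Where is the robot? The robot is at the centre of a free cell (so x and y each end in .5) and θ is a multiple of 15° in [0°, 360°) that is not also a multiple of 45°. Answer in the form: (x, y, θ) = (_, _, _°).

(x, y, θ) = (6.5, 1.5, 345°)

The pose lattice has 34·16 = 544 candidates. Test each by forward raycasting.
  (7.5, 5.5, 285°): beam 2 = 4.6587 ≠ 0.5176 ✗
  (7.5, 2.5, 60°): beam 1 = 1.5529 ≠ 1.0000 ✗
  (6.5, 3.5, 210°): beam 1 = 2.5882 ≠ 1.0000 ✗
  (1.5, 2.5, 240°): beam 1 = 1.9319 ≠ 1.0000 ✗
  …
  (6.5, 1.5, 345°): r_1=1.0000, r_2=0.5176, r_3=0.5774, r_4=1.5529, r_5=1.7321, r_6=4.6587, r_7=5.1962 — all match ✓
Only this pose fits every beam.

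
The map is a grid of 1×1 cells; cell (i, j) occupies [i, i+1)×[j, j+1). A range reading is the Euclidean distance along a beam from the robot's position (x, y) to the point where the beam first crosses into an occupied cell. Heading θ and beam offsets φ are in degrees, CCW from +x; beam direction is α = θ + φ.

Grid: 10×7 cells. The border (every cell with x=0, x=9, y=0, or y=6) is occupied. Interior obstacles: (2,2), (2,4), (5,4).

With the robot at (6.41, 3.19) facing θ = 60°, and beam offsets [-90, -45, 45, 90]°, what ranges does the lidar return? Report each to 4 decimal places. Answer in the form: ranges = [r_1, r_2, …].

ranges = [2.9907, 2.6814, 1.5841, 1.6200]

beam 1: φ=-90°, α=330°
  cosα=0.8660 sinα=-0.5000 | (6,3) | tMaxX 0.6813 tMaxY 0.3800 | tΔX 1.1547 tΔY 2.0000
    t=0.3800 [y] (6,2)
    t=0.6813 [x] (7,2)
    t=1.8360 [x] (8,2)
    t=2.3800 [y] (8,1)
    t=2.9907 [x] (9,1) — stop
  → r_1 = 2.9907
beam 2: φ=-45°, α=15°
  cosα=0.9659 sinα=0.2588 | (6,3) | tMaxX 0.6108 tMaxY 3.1296 | tΔX 1.0353 tΔY 3.8637
    t=0.6108 [x] (7,3)
    t=1.6461 [x] (8,3)
    t=2.6814 [x] (9,3) — stop
  → r_2 = 2.6814
beam 3: φ=45°, α=105°
  cosα=-0.2588 sinα=0.9659 | (6,3) | tMaxX 1.5841 tMaxY 0.8386 | tΔX 3.8637 tΔY 1.0353
    t=0.8386 [y] (6,4)
    t=1.5841 [x] (5,4) — stop
  → r_3 = 1.5841
beam 4: φ=90°, α=150°
  cosα=-0.8660 sinα=0.5000 | (6,3) | tMaxX 0.4734 tMaxY 1.6200 | tΔX 1.1547 tΔY 2.0000
    t=0.4734 [x] (5,3)
    t=1.6200 [y] (5,4) — stop
  → r_4 = 1.6200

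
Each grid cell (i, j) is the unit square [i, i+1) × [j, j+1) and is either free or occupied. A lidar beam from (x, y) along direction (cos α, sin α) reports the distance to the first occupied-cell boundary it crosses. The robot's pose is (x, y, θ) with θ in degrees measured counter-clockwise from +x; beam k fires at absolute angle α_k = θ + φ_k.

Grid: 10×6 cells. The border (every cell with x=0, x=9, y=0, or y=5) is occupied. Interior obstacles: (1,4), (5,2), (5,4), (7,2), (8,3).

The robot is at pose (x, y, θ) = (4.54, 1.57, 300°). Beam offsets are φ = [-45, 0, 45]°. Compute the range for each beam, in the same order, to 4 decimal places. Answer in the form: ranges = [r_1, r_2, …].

ranges = [0.5901, 0.6582, 2.2023]

beam 1: φ=-45°, α=255°
  dir = (cos 255°, sin 255°) = (-0.2588, -0.9659); from cell (4,1)
  next x-line at t=2.0864, next y-line at t=0.5901; Δt_x=3.8637, Δt_y=1.0353
    y: enter (4,0) at t=0.5901 ← occupied
  → r_1 = 0.5901
beam 2: φ=0°, α=300°
  dir = (cos 300°, sin 300°) = (0.5000, -0.8660); from cell (4,1)
  next x-line at t=0.9200, next y-line at t=0.6582; Δt_x=2.0000, Δt_y=1.1547
    y: enter (4,0) at t=0.6582 ← occupied
  → r_2 = 0.6582
beam 3: φ=45°, α=345°
  dir = (cos 345°, sin 345°) = (0.9659, -0.2588); from cell (4,1)
  next x-line at t=0.4762, next y-line at t=2.2023; Δt_x=1.0353, Δt_y=3.8637
    x: enter (5,1) at t=0.4762
    x: enter (6,1) at t=1.5115
    y: enter (6,0) at t=2.2023 ← occupied
  → r_3 = 2.2023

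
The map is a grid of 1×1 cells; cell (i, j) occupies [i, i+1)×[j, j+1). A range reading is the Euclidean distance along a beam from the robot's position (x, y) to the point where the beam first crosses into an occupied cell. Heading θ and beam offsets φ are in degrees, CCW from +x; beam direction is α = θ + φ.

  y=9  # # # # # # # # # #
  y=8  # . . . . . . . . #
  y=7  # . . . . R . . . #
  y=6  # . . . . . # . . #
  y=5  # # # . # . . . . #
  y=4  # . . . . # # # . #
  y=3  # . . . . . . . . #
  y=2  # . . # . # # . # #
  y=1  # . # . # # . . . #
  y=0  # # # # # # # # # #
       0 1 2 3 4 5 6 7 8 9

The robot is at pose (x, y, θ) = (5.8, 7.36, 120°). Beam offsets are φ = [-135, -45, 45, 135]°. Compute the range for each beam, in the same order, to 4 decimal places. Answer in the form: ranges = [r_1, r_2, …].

ranges = [3.3129, 1.6979, 4.9693, 2.4433]

beam 1: φ=-135°, α=345°
  d=(0.9659,-0.2588)  start (5,7)  tX=0.2071 tY=1.3909  stride 1/|dx|=1.0353 1/|dy|=3.8637
    cross x-line → (6,7), t=0.2071
    cross x-line → (7,7), t=1.2423
    cross y-line → (7,6), t=1.3909
    cross x-line → (8,6), t=2.2776
    cross x-line → (9,6), t=3.3129 (wall)
  → r_1 = 3.3129
beam 2: φ=-45°, α=75°
  d=(0.2588,0.9659)  start (5,7)  tX=0.7727 tY=0.6626  stride 1/|dx|=3.8637 1/|dy|=1.0353
    cross y-line → (5,8), t=0.6626
    cross x-line → (6,8), t=0.7727
    cross y-line → (6,9), t=1.6979 (wall)
  → r_2 = 1.6979
beam 3: φ=45°, α=165°
  d=(-0.9659,0.2588)  start (5,7)  tX=0.8282 tY=2.4728  stride 1/|dx|=1.0353 1/|dy|=3.8637
    cross x-line → (4,7), t=0.8282
    cross x-line → (3,7), t=1.8635
    cross y-line → (3,8), t=2.4728
    cross x-line → (2,8), t=2.8988
    cross x-line → (1,8), t=3.9340
    cross x-line → (0,8), t=4.9693 (wall)
  → r_3 = 4.9693
beam 4: φ=135°, α=255°
  d=(-0.2588,-0.9659)  start (5,7)  tX=3.0910 tY=0.3727  stride 1/|dx|=3.8637 1/|dy|=1.0353
    cross y-line → (5,6), t=0.3727
    cross y-line → (5,5), t=1.4080
    cross y-line → (5,4), t=2.4433 (wall)
  → r_4 = 2.4433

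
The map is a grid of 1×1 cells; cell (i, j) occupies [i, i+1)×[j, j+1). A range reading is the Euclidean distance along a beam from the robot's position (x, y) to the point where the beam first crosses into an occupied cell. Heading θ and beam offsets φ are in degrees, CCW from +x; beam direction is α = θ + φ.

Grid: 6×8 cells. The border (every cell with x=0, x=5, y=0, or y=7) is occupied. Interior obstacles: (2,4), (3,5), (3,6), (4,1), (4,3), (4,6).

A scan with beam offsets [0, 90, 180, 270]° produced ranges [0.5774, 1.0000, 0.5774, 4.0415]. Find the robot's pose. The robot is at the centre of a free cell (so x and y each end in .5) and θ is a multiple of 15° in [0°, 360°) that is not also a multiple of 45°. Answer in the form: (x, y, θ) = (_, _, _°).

The pose lattice has 18·16 = 288 candidates. Test each by forward raycasting.
  (1.5, 4.5, 60°): beam 1 = 2.8868 ≠ 0.5774 ✗
  (2.5, 3.5, 75°): beam 1 = 0.5176 ≠ 0.5774 ✗
  (3.5, 2.5, 300°): beam 1 = 1.0000 ≠ 0.5774 ✗
  …
  (1.5, 4.5, 30°): r_1=0.5774, r_2=1.0000, r_3=0.5774, r_4=4.0415 — all match ✓
Unique over the lattice → pose = (1.5, 4.5, 30°).

(x, y, θ) = (1.5, 4.5, 30°)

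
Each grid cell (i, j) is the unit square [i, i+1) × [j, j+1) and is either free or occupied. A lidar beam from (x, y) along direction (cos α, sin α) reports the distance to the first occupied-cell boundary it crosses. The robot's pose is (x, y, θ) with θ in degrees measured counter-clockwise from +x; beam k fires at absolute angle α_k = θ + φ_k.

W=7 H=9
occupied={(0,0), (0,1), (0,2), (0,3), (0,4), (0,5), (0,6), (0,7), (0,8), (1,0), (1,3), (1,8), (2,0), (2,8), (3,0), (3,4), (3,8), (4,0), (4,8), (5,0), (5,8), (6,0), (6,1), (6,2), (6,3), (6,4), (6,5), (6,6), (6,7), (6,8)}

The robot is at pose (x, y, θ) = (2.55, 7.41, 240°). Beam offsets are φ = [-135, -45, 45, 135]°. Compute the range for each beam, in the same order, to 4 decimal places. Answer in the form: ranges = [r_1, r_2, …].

beam 1: φ=-135°, α=105°
  cosα=-0.2588 sinα=0.9659 | (2,7) | tMaxX 2.1250 tMaxY 0.6108 | tΔX 3.8637 tΔY 1.0353
    t=0.6108 [y] (2,8) — stop
  → r_1 = 0.6108
beam 2: φ=-45°, α=195°
  cosα=-0.9659 sinα=-0.2588 | (2,7) | tMaxX 0.5694 tMaxY 1.5841 | tΔX 1.0353 tΔY 3.8637
    t=0.5694 [x] (1,7)
    t=1.5841 [y] (1,6)
    t=1.6047 [x] (0,6) — stop
  → r_2 = 1.6047
beam 3: φ=45°, α=285°
  cosα=0.2588 sinα=-0.9659 | (2,7) | tMaxX 1.7387 tMaxY 0.4245 | tΔX 3.8637 tΔY 1.0353
    t=0.4245 [y] (2,6)
    t=1.4597 [y] (2,5)
    t=1.7387 [x] (3,5)
    t=2.4950 [y] (3,4) — stop
  → r_3 = 2.4950
beam 4: φ=135°, α=15°
  cosα=0.9659 sinα=0.2588 | (2,7) | tMaxX 0.4659 tMaxY 2.2796 | tΔX 1.0353 tΔY 3.8637
    t=0.4659 [x] (3,7)
    t=1.5012 [x] (4,7)
    t=2.2796 [y] (4,8) — stop
  → r_4 = 2.2796

ranges = [0.6108, 1.6047, 2.4950, 2.2796]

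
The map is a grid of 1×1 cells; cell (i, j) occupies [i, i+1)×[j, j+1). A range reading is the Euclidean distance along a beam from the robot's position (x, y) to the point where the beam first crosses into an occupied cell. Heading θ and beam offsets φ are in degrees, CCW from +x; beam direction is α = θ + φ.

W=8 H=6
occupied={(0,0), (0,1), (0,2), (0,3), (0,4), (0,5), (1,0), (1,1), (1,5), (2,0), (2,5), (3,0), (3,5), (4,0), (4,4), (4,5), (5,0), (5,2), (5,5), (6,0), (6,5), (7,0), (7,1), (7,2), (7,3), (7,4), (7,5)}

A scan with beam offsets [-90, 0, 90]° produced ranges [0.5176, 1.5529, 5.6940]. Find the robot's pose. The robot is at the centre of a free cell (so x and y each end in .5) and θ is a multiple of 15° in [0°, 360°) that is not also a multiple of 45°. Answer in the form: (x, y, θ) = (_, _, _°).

Enumerate (i+0.5, j+0.5, θ) over the 21 free cells and 16 admissible headings. For each, cast all 3 beams and compare to the given ranges.
  (3.5, 1.5, 195°): beam 1 = 3.6235 ≠ 0.5176 ✗
  (4.5, 2.5, 285°): beam 1 = 2.5882 ≠ 0.5176 ✗
  (6.5, 3.5, 255°): beam 1 = 1.9319 ≠ 0.5176 ✗
  (2.5, 3.5, 210°): beam 1 = 1.7321 ≠ 0.5176 ✗
  (5.5, 4.5, 15°): beam 1 = 1.5529 ≠ 0.5176 ✗
  …
  (6.5, 3.5, 105°): r_1=0.5176, r_2=1.5529, r_3=5.6940 — all match ✓
No second candidate reproduces the full scan.

(x, y, θ) = (6.5, 3.5, 105°)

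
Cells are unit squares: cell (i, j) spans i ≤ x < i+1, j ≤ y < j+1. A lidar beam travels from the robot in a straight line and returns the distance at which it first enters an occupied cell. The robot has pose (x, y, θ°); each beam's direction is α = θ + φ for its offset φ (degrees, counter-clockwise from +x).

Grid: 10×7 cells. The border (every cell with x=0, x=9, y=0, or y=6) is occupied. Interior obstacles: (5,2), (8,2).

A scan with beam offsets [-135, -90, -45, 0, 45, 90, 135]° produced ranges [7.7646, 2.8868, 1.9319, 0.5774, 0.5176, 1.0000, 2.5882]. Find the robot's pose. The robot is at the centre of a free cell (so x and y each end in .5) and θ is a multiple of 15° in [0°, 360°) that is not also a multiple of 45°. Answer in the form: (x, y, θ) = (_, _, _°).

(x, y, θ) = (1.5, 3.5, 150°)

Candidates: 38 free-cell centres × 16 headings = 608 poses. Raycast each; keep the one whose scan matches to 4 dp.
  (3.5, 1.5, 330°): beam 1 = 1.9319 ≠ 7.7646 ✗
  (2.5, 1.5, 150°): beam 1 = 2.5882 ≠ 7.7646 ✗
  (2.5, 3.5, 120°): beam 1 = 2.5882 ≠ 7.7646 ✗
  …
  (1.5, 3.5, 150°): r_1=7.7646, r_2=2.8868, r_3=1.9319, r_4=0.5774, r_5=0.5176, r_6=1.0000, r_7=2.5882 — all match ✓
No second candidate reproduces the full scan.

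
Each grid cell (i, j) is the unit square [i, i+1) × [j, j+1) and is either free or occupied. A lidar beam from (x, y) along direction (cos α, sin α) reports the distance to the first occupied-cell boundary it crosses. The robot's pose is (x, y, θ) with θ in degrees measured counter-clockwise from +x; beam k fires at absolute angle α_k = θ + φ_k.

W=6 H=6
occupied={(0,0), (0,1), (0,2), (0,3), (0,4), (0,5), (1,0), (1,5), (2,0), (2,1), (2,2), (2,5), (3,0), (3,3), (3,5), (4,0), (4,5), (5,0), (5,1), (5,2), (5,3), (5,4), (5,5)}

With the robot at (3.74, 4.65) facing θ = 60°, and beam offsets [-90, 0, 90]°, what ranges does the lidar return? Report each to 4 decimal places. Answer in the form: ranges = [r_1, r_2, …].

beam 1: φ=-90°, α=330°
  d=(0.8660,-0.5000)  start (3,4)  tX=0.3002 tY=1.3000  stride 1/|dx|=1.1547 1/|dy|=2.0000
    cross x-line → (4,4), t=0.3002
    cross y-line → (4,3), t=1.3000
    cross x-line → (5,3), t=1.4549 (wall)
  → r_1 = 1.4549
beam 2: φ=0°, α=60°
  d=(0.5000,0.8660)  start (3,4)  tX=0.5200 tY=0.4041  stride 1/|dx|=2.0000 1/|dy|=1.1547
    cross y-line → (3,5), t=0.4041 (wall)
  → r_2 = 0.4041
beam 3: φ=90°, α=150°
  d=(-0.8660,0.5000)  start (3,4)  tX=0.8545 tY=0.7000  stride 1/|dx|=1.1547 1/|dy|=2.0000
    cross y-line → (3,5), t=0.7000 (wall)
  → r_3 = 0.7000

ranges = [1.4549, 0.4041, 0.7000]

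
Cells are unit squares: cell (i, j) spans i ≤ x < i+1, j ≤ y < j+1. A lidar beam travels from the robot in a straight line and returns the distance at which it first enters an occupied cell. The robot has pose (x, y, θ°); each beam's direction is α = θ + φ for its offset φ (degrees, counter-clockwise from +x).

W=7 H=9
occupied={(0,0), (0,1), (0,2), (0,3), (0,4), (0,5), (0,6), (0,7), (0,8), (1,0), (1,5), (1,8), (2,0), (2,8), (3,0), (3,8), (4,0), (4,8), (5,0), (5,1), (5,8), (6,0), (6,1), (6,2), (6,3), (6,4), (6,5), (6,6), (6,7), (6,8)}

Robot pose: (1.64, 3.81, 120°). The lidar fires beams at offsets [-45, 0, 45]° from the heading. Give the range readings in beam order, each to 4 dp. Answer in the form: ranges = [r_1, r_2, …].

beam 1: φ=-45°, α=75°
  d=(0.2588,0.9659)  start (1,3)  tX=1.3909 tY=0.1967  stride 1/|dx|=3.8637 1/|dy|=1.0353
    cross y-line → (1,4), t=0.1967
    cross y-line → (1,5), t=1.2320 (wall)
  → r_1 = 1.2320
beam 2: φ=0°, α=120°
  d=(-0.5000,0.8660)  start (1,3)  tX=1.2800 tY=0.2194  stride 1/|dx|=2.0000 1/|dy|=1.1547
    cross y-line → (1,4), t=0.2194
    cross x-line → (0,4), t=1.2800 (wall)
  → r_2 = 1.2800
beam 3: φ=45°, α=165°
  d=(-0.9659,0.2588)  start (1,3)  tX=0.6626 tY=0.7341  stride 1/|dx|=1.0353 1/|dy|=3.8637
    cross x-line → (0,3), t=0.6626 (wall)
  → r_3 = 0.6626

ranges = [1.2320, 1.2800, 0.6626]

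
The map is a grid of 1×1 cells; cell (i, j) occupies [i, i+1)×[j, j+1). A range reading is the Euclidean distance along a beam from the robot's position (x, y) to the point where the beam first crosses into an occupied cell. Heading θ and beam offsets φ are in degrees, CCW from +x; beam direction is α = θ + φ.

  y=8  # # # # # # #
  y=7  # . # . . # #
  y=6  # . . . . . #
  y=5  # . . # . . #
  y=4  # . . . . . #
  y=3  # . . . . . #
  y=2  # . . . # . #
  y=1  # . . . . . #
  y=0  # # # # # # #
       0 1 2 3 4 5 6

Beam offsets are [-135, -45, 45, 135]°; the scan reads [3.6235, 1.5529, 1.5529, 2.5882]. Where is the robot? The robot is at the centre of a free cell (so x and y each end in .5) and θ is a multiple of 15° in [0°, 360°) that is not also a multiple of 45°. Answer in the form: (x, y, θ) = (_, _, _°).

(x, y, θ) = (4.5, 4.5, 300°)

The pose lattice has 31·16 = 496 candidates. Test each by forward raycasting.
  (1.5, 4.5, 165°): beam 1 = 1.7321 ≠ 3.6235 ✗
  (2.5, 6.5, 60°): beam 1 = 5.6940 ≠ 3.6235 ✗
  (1.5, 7.5, 150°): beam 1 = 0.5176 ≠ 3.6235 ✗
  (1.5, 3.5, 120°): beam 1 = 2.5882 ≠ 3.6235 ✗
  (4.5, 5.5, 15°): beam 1 = 5.1962 ≠ 3.6235 ✗
  …
  (4.5, 4.5, 300°): r_1=3.6235, r_2=1.5529, r_3=1.5529, r_4=2.5882 — all match ✓
Unique over the lattice → pose = (4.5, 4.5, 300°).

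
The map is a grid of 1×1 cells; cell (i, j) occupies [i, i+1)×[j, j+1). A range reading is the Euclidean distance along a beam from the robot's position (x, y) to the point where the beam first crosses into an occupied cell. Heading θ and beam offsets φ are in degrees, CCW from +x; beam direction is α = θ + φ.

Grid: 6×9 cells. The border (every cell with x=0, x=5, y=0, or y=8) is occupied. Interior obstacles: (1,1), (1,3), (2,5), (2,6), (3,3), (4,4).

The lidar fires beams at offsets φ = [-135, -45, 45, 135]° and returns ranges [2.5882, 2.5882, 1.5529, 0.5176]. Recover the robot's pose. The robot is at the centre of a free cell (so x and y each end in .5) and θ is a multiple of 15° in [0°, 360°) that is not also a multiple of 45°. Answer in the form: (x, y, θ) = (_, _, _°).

Candidates: 22 free-cell centres × 16 headings = 352 poses. Raycast each; keep the one whose scan matches to 4 dp.
  (3.5, 5.5, 15°): beam 1 = 4.0415 ≠ 2.5882 ✗
  (2.5, 3.5, 165°): beam 1 = 0.5774 ≠ 2.5882 ✗
  (4.5, 3.5, 75°): beam 1 = 1.0000 ≠ 2.5882 ✗
  (2.5, 4.5, 300°): beam 1 = 1.5529 ≠ 2.5882 ✗
  …
  (3.5, 7.5, 330°): r_1=2.5882, r_2=2.5882, r_3=1.5529, r_4=0.5176 — all match ✓
Unique over the lattice → pose = (3.5, 7.5, 330°).

(x, y, θ) = (3.5, 7.5, 330°)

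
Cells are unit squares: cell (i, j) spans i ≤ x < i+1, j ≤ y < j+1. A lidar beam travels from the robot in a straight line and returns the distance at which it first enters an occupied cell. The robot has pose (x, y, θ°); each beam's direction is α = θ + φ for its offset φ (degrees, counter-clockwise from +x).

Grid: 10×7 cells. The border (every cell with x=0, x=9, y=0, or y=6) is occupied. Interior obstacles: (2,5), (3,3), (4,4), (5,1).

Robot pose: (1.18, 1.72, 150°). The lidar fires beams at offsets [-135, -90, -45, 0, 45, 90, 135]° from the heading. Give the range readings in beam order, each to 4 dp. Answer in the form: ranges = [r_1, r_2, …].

beam 1: φ=-135°, α=15°
  dir = (cos 15°, sin 15°) = (0.9659, 0.2588); from cell (1,1)
  next x-line at t=0.8489, next y-line at t=1.0818; Δt_x=1.0353, Δt_y=3.8637
    x: enter (2,1) at t=0.8489
    y: enter (2,2) at t=1.0818
    x: enter (3,2) at t=1.8842
    x: enter (4,2) at t=2.9195
    x: enter (5,2) at t=3.9548
    y: enter (5,3) at t=4.9455
    x: enter (6,3) at t=4.9900
    x: enter (7,3) at t=6.0253
    x: enter (8,3) at t=7.0606
    x: enter (9,3) at t=8.0959 ← occupied
  → r_1 = 8.0959
beam 2: φ=-90°, α=60°
  dir = (cos 60°, sin 60°) = (0.5000, 0.8660); from cell (1,1)
  next x-line at t=1.6400, next y-line at t=0.3233; Δt_x=2.0000, Δt_y=1.1547
    y: enter (1,2) at t=0.3233
    y: enter (1,3) at t=1.4780
    x: enter (2,3) at t=1.6400
    y: enter (2,4) at t=2.6327
    x: enter (3,4) at t=3.6400
    y: enter (3,5) at t=3.7874
    y: enter (3,6) at t=4.9421 ← occupied
  → r_2 = 4.9421
beam 3: φ=-45°, α=105°
  dir = (cos 105°, sin 105°) = (-0.2588, 0.9659); from cell (1,1)
  next x-line at t=0.6955, next y-line at t=0.2899; Δt_x=3.8637, Δt_y=1.0353
    y: enter (1,2) at t=0.2899
    x: enter (0,2) at t=0.6955 ← occupied
  → r_3 = 0.6955
beam 4: φ=0°, α=150°
  dir = (cos 150°, sin 150°) = (-0.8660, 0.5000); from cell (1,1)
  next x-line at t=0.2078, next y-line at t=0.5600; Δt_x=1.1547, Δt_y=2.0000
    x: enter (0,1) at t=0.2078 ← occupied
  → r_4 = 0.2078
beam 5: φ=45°, α=195°
  dir = (cos 195°, sin 195°) = (-0.9659, -0.2588); from cell (1,1)
  next x-line at t=0.1863, next y-line at t=2.7819; Δt_x=1.0353, Δt_y=3.8637
    x: enter (0,1) at t=0.1863 ← occupied
  → r_5 = 0.1863
beam 6: φ=90°, α=240°
  dir = (cos 240°, sin 240°) = (-0.5000, -0.8660); from cell (1,1)
  next x-line at t=0.3600, next y-line at t=0.8314; Δt_x=2.0000, Δt_y=1.1547
    x: enter (0,1) at t=0.3600 ← occupied
  → r_6 = 0.3600
beam 7: φ=135°, α=285°
  dir = (cos 285°, sin 285°) = (0.2588, -0.9659); from cell (1,1)
  next x-line at t=3.1682, next y-line at t=0.7454; Δt_x=3.8637, Δt_y=1.0353
    y: enter (1,0) at t=0.7454 ← occupied
  → r_7 = 0.7454

ranges = [8.0959, 4.9421, 0.6955, 0.2078, 0.1863, 0.3600, 0.7454]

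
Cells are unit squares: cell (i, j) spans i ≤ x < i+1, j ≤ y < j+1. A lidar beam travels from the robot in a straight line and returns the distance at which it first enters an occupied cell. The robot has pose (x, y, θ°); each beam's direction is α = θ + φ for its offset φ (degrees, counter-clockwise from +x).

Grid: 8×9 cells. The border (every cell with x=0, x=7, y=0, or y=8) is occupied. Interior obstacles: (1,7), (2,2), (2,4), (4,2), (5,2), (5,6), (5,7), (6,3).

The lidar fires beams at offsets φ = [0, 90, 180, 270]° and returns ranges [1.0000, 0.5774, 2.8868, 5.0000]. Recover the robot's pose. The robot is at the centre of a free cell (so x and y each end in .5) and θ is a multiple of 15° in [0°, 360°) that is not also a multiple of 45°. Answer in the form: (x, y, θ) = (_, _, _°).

(x, y, θ) = (3.5, 7.5, 30°)

Enumerate (i+0.5, j+0.5, θ) over the 34 free cells and 16 admissible headings. For each, cast all 4 beams and compare to the given ranges.
  (1.5, 3.5, 165°): beam 1 = 0.5176 ≠ 1.0000 ✗
  (5.5, 4.5, 60°): beam 1 = 3.0000 ≠ 1.0000 ✗
  (5.5, 4.5, 345°): beam 1 = 1.5529 ≠ 1.0000 ✗
  …
  (3.5, 7.5, 30°): r_1=1.0000, r_2=0.5774, r_3=2.8868, r_4=5.0000 — all match ✓
Only this pose fits every beam.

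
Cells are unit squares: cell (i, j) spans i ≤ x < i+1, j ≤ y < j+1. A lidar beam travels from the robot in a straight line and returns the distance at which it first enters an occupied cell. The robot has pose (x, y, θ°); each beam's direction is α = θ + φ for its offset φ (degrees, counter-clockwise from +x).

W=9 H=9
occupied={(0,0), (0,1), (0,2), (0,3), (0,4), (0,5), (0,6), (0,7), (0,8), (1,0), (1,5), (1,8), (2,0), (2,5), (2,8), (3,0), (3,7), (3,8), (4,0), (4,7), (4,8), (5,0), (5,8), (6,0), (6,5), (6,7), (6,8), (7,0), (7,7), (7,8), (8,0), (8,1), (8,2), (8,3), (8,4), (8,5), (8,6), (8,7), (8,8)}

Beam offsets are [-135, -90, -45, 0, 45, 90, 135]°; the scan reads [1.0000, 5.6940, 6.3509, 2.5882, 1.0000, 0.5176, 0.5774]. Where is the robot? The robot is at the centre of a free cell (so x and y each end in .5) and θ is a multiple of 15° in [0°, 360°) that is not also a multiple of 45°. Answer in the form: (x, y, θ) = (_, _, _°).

Candidates: 42 free-cell centres × 16 headings = 672 poses. Raycast each; keep the one whose scan matches to 4 dp.
  (2.5, 7.5, 300°): beam 1 = 1.5529 ≠ 1.0000 ✗
  (5.5, 7.5, 285°): beam 1 = 0.5774 ≠ 1.0000 ✗
  (2.5, 1.5, 75°): beam 1 = 0.5774 ≠ 1.0000 ✗
  (5.5, 3.5, 60°): beam 1 = 2.5882 ≠ 1.0000 ✗
  …
  (3.5, 6.5, 345°): r_1=1.0000, r_2=5.6940, r_3=6.3509, r_4=2.5882, r_5=1.0000, r_6=0.5176, r_7=0.5774 — all match ✓
No second candidate reproduces the full scan.

(x, y, θ) = (3.5, 6.5, 345°)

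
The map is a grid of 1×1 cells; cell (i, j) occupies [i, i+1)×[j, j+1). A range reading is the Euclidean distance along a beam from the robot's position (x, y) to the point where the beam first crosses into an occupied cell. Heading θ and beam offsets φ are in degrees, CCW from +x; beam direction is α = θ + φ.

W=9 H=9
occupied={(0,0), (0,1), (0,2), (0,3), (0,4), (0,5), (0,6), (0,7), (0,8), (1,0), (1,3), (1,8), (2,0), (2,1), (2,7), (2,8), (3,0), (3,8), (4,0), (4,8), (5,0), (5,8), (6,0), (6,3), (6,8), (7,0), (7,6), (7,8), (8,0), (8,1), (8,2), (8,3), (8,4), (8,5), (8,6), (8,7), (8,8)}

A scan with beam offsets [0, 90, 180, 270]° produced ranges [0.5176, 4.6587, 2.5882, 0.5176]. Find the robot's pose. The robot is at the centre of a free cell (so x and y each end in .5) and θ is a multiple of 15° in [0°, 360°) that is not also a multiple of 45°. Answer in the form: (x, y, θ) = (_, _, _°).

(x, y, θ) = (1.5, 4.5, 255°)

Candidates: 44 free-cell centres × 16 headings = 704 poses. Raycast each; keep the one whose scan matches to 4 dp.
  (4.5, 4.5, 30°): beam 1 = 3.0000 ≠ 0.5176 ✗
  (7.5, 3.5, 330°): beam 1 = 0.5774 ≠ 0.5176 ✗
  (1.5, 4.5, 105°): beam 1 = 1.9319 ≠ 0.5176 ✗
  …
  (1.5, 4.5, 255°): r_1=0.5176, r_2=4.6587, r_3=2.5882, r_4=0.5176 — all match ✓
No second candidate reproduces the full scan.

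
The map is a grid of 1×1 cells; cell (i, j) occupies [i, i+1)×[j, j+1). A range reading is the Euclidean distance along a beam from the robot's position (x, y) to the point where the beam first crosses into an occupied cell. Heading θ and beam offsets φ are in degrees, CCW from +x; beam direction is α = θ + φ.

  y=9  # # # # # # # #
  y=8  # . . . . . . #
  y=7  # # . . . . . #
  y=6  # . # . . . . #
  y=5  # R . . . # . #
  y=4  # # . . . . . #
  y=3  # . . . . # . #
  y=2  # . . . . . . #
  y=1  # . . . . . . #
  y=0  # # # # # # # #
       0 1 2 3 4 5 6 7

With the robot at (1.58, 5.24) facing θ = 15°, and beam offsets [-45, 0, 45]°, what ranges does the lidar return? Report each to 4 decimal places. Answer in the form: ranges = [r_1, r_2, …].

ranges = [0.4800, 5.6112, 0.8776]

beam 1: φ=-45°, α=330°
  cosα=0.8660 sinα=-0.5000 | (1,5) | tMaxX 0.4850 tMaxY 0.4800 | tΔX 1.1547 tΔY 2.0000
    t=0.4800 [y] (1,4) — stop
  → r_1 = 0.4800
beam 2: φ=0°, α=15°
  cosα=0.9659 sinα=0.2588 | (1,5) | tMaxX 0.4348 tMaxY 2.9364 | tΔX 1.0353 tΔY 3.8637
    t=0.4348 [x] (2,5)
    t=1.4701 [x] (3,5)
    t=2.5054 [x] (4,5)
    t=2.9364 [y] (4,6)
    t=3.5406 [x] (5,6)
    t=4.5759 [x] (6,6)
    t=5.6112 [x] (7,6) — stop
  → r_2 = 5.6112
beam 3: φ=45°, α=60°
  cosα=0.5000 sinα=0.8660 | (1,5) | tMaxX 0.8400 tMaxY 0.8776 | tΔX 2.0000 tΔY 1.1547
    t=0.8400 [x] (2,5)
    t=0.8776 [y] (2,6) — stop
  → r_3 = 0.8776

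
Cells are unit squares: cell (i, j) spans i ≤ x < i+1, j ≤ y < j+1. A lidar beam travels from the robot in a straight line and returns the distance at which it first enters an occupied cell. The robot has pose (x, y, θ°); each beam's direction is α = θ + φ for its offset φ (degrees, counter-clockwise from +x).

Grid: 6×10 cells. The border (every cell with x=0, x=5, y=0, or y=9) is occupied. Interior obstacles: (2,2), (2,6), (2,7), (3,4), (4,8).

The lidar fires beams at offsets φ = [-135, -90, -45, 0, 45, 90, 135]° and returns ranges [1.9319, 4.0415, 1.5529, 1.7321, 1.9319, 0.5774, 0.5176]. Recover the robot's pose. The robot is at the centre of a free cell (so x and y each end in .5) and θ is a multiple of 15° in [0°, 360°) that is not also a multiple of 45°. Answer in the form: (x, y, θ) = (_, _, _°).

Candidates: 27 free-cell centres × 16 headings = 432 poses. Raycast each; keep the one whose scan matches to 4 dp.
  (1.5, 1.5, 255°): beam 1 = 1.0000 ≠ 1.9319 ✗
  (4.5, 7.5, 255°): beam 1 = 0.5774 ≠ 1.9319 ✗
  (4.5, 7.5, 210°): beam 1 = 0.5176 ≠ 1.9319 ✗
  …
  (1.5, 4.5, 60°): r_1=1.9319, r_2=4.0415, r_3=1.5529, r_4=1.7321, r_5=1.9319, r_6=0.5774, r_7=0.5176 — all match ✓
No second candidate reproduces the full scan.

(x, y, θ) = (1.5, 4.5, 60°)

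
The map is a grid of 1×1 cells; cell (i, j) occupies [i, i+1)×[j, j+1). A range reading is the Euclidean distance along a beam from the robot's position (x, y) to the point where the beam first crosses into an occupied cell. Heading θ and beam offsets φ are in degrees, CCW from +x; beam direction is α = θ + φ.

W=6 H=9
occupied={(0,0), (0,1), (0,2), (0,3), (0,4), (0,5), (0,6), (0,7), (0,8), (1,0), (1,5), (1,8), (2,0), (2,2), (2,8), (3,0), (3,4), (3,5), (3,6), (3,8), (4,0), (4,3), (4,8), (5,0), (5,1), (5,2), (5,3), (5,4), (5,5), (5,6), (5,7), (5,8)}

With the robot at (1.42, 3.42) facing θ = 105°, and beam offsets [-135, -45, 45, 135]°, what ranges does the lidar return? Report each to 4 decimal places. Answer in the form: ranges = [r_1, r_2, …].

ranges = [0.8400, 3.1600, 0.4850, 0.8400]

beam 1: φ=-135°, α=330°
  direction (0.8660, -0.5000); cell (1,3); t to first gridline: x 0.6697, y 0.8400 (then +1.1547 / +2.0000)
    (2,3) via x @ 0.6697
    (2,2) via y @ 0.8400  # hit
  → r_1 = 0.8400
beam 2: φ=-45°, α=60°
  direction (0.5000, 0.8660); cell (1,3); t to first gridline: x 1.1600, y 0.6697 (then +2.0000 / +1.1547)
    (1,4) via y @ 0.6697
    (2,4) via x @ 1.1600
    (2,5) via y @ 1.8244
    (2,6) via y @ 2.9791
    (3,6) via x @ 3.1600  # hit
  → r_2 = 3.1600
beam 3: φ=45°, α=150°
  direction (-0.8660, 0.5000); cell (1,3); t to first gridline: x 0.4850, y 1.1600 (then +1.1547 / +2.0000)
    (0,3) via x @ 0.4850  # hit
  → r_3 = 0.4850
beam 4: φ=135°, α=240°
  direction (-0.5000, -0.8660); cell (1,3); t to first gridline: x 0.8400, y 0.4850 (then +2.0000 / +1.1547)
    (1,2) via y @ 0.4850
    (0,2) via x @ 0.8400  # hit
  → r_4 = 0.8400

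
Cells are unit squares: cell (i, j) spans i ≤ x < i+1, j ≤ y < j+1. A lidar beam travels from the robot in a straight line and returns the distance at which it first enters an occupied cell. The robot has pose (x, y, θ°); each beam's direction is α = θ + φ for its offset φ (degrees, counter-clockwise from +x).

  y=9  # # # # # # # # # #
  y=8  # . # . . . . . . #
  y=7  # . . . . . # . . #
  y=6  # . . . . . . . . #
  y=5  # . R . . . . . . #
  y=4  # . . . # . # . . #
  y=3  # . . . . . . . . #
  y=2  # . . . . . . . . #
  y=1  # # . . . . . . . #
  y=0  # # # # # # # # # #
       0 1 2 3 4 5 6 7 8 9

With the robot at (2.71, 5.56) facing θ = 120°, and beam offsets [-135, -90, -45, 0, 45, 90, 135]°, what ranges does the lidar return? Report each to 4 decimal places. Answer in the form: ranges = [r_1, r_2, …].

beam 1: φ=-135°, α=345°
  direction (0.9659, -0.2588); cell (2,5); t to first gridline: x 0.3002, y 2.1637 (then +1.0353 / +3.8637)
    (3,5) via x @ 0.3002
    (4,5) via x @ 1.3355
    (4,4) via y @ 2.1637  # hit
  → r_1 = 2.1637
beam 2: φ=-90°, α=30°
  direction (0.8660, 0.5000); cell (2,5); t to first gridline: x 0.3349, y 0.8800 (then +1.1547 / +2.0000)
    (3,5) via x @ 0.3349
    (3,6) via y @ 0.8800
    (4,6) via x @ 1.4896
    (5,6) via x @ 2.6443
    (5,7) via y @ 2.8800
    (6,7) via x @ 3.7990  # hit
  → r_2 = 3.7990
beam 3: φ=-45°, α=75°
  direction (0.2588, 0.9659); cell (2,5); t to first gridline: x 1.1205, y 0.4555 (then +3.8637 / +1.0353)
    (2,6) via y @ 0.4555
    (3,6) via x @ 1.1205
    (3,7) via y @ 1.4908
    (3,8) via y @ 2.5261
    (3,9) via y @ 3.5614  # hit
  → r_3 = 3.5614
beam 4: φ=0°, α=120°
  direction (-0.5000, 0.8660); cell (2,5); t to first gridline: x 1.4200, y 0.5081 (then +2.0000 / +1.1547)
    (2,6) via y @ 0.5081
    (1,6) via x @ 1.4200
    (1,7) via y @ 1.6628
    (1,8) via y @ 2.8175
    (0,8) via x @ 3.4200  # hit
  → r_4 = 3.4200
beam 5: φ=45°, α=165°
  direction (-0.9659, 0.2588); cell (2,5); t to first gridline: x 0.7350, y 1.7000 (then +1.0353 / +3.8637)
    (1,5) via x @ 0.7350
    (1,6) via y @ 1.7000
    (0,6) via x @ 1.7703  # hit
  → r_5 = 1.7703
beam 6: φ=90°, α=210°
  direction (-0.8660, -0.5000); cell (2,5); t to first gridline: x 0.8198, y 1.1200 (then +1.1547 / +2.0000)
    (1,5) via x @ 0.8198
    (1,4) via y @ 1.1200
    (0,4) via x @ 1.9745  # hit
  → r_6 = 1.9745
beam 7: φ=135°, α=255°
  direction (-0.2588, -0.9659); cell (2,5); t to first gridline: x 2.7432, y 0.5798 (then +3.8637 / +1.0353)
    (2,4) via y @ 0.5798
    (2,3) via y @ 1.6150
    (2,2) via y @ 2.6503
    (1,2) via x @ 2.7432
    (1,1) via y @ 3.6856  # hit
  → r_7 = 3.6856

ranges = [2.1637, 3.7990, 3.5614, 3.4200, 1.7703, 1.9745, 3.6856]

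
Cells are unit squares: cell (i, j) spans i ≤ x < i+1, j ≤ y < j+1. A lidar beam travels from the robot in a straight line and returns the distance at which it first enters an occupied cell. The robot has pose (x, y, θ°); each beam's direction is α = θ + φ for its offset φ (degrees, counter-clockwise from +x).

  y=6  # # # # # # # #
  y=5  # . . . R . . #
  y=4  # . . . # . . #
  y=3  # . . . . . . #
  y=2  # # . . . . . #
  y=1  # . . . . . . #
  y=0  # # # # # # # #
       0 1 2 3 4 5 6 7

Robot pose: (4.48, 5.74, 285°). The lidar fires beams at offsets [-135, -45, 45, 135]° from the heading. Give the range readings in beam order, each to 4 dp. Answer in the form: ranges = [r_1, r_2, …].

ranges = [0.5200, 0.8545, 2.9098, 0.3002]

beam 1: φ=-135°, α=150°
  cosα=-0.8660 sinα=0.5000 | (4,5) | tMaxX 0.5543 tMaxY 0.5200 | tΔX 1.1547 tΔY 2.0000
    t=0.5200 [y] (4,6) — stop
  → r_1 = 0.5200
beam 2: φ=-45°, α=240°
  cosα=-0.5000 sinα=-0.8660 | (4,5) | tMaxX 0.9600 tMaxY 0.8545 | tΔX 2.0000 tΔY 1.1547
    t=0.8545 [y] (4,4) — stop
  → r_2 = 0.8545
beam 3: φ=45°, α=330°
  cosα=0.8660 sinα=-0.5000 | (4,5) | tMaxX 0.6004 tMaxY 1.4800 | tΔX 1.1547 tΔY 2.0000
    t=0.6004 [x] (5,5)
    t=1.4800 [y] (5,4)
    t=1.7551 [x] (6,4)
    t=2.9098 [x] (7,4) — stop
  → r_3 = 2.9098
beam 4: φ=135°, α=60°
  cosα=0.5000 sinα=0.8660 | (4,5) | tMaxX 1.0400 tMaxY 0.3002 | tΔX 2.0000 tΔY 1.1547
    t=0.3002 [y] (4,6) — stop
  → r_4 = 0.3002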